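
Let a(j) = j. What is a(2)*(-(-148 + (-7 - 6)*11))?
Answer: 582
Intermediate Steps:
a(2)*(-(-148 + (-7 - 6)*11)) = 2*(-(-148 + (-7 - 6)*11)) = 2*(-(-148 - 13*11)) = 2*(-(-148 - 143)) = 2*(-1*(-291)) = 2*291 = 582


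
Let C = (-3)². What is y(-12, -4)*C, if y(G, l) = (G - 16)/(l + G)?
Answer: 63/4 ≈ 15.750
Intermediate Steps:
C = 9
y(G, l) = (-16 + G)/(G + l)
y(-12, -4)*C = ((-16 - 12)/(-12 - 4))*9 = (-28/(-16))*9 = -1/16*(-28)*9 = (7/4)*9 = 63/4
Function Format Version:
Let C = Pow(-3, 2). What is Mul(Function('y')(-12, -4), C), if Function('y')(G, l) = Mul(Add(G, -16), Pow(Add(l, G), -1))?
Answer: Rational(63, 4) ≈ 15.750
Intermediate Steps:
C = 9
Function('y')(G, l) = Mul(Pow(Add(G, l), -1), Add(-16, G)) (Function('y')(G, l) = Mul(Add(-16, G), Pow(Add(G, l), -1)) = Mul(Pow(Add(G, l), -1), Add(-16, G)))
Mul(Function('y')(-12, -4), C) = Mul(Mul(Pow(Add(-12, -4), -1), Add(-16, -12)), 9) = Mul(Mul(Pow(-16, -1), -28), 9) = Mul(Mul(Rational(-1, 16), -28), 9) = Mul(Rational(7, 4), 9) = Rational(63, 4)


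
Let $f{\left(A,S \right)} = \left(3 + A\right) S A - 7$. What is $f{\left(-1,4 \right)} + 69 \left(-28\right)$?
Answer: $-1947$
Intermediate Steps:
$f{\left(A,S \right)} = -7 + A S \left(3 + A\right)$ ($f{\left(A,S \right)} = S \left(3 + A\right) A - 7 = A S \left(3 + A\right) - 7 = -7 + A S \left(3 + A\right)$)
$f{\left(-1,4 \right)} + 69 \left(-28\right) = \left(-7 + 4 \left(-1\right)^{2} + 3 \left(-1\right) 4\right) + 69 \left(-28\right) = \left(-7 + 4 \cdot 1 - 12\right) - 1932 = \left(-7 + 4 - 12\right) - 1932 = -15 - 1932 = -1947$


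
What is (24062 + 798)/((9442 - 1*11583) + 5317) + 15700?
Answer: 12472015/794 ≈ 15708.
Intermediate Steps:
(24062 + 798)/((9442 - 1*11583) + 5317) + 15700 = 24860/((9442 - 11583) + 5317) + 15700 = 24860/(-2141 + 5317) + 15700 = 24860/3176 + 15700 = 24860*(1/3176) + 15700 = 6215/794 + 15700 = 12472015/794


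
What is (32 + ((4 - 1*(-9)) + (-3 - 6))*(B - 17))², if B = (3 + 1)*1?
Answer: 400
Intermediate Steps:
B = 4 (B = 4*1 = 4)
(32 + ((4 - 1*(-9)) + (-3 - 6))*(B - 17))² = (32 + ((4 - 1*(-9)) + (-3 - 6))*(4 - 17))² = (32 + ((4 + 9) - 9)*(-13))² = (32 + (13 - 9)*(-13))² = (32 + 4*(-13))² = (32 - 52)² = (-20)² = 400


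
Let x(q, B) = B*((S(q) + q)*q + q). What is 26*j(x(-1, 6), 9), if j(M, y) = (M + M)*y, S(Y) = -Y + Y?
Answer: 0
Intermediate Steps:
S(Y) = 0
x(q, B) = B*(q + q²) (x(q, B) = B*((0 + q)*q + q) = B*(q*q + q) = B*(q² + q) = B*(q + q²))
j(M, y) = 2*M*y (j(M, y) = (2*M)*y = 2*M*y)
26*j(x(-1, 6), 9) = 26*(2*(6*(-1)*(1 - 1))*9) = 26*(2*(6*(-1)*0)*9) = 26*(2*0*9) = 26*0 = 0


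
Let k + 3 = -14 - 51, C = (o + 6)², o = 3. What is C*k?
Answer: -5508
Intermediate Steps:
C = 81 (C = (3 + 6)² = 9² = 81)
k = -68 (k = -3 + (-14 - 51) = -3 - 65 = -68)
C*k = 81*(-68) = -5508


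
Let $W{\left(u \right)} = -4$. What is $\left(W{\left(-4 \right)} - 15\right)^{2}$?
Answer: $361$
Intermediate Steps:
$\left(W{\left(-4 \right)} - 15\right)^{2} = \left(-4 - 15\right)^{2} = \left(-19\right)^{2} = 361$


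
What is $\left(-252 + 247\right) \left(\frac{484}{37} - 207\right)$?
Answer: $\frac{35875}{37} \approx 969.59$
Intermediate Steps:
$\left(-252 + 247\right) \left(\frac{484}{37} - 207\right) = - 5 \left(484 \cdot \frac{1}{37} - 207\right) = - 5 \left(\frac{484}{37} - 207\right) = \left(-5\right) \left(- \frac{7175}{37}\right) = \frac{35875}{37}$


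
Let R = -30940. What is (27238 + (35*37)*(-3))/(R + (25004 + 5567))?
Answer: -23353/369 ≈ -63.287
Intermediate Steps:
(27238 + (35*37)*(-3))/(R + (25004 + 5567)) = (27238 + (35*37)*(-3))/(-30940 + (25004 + 5567)) = (27238 + 1295*(-3))/(-30940 + 30571) = (27238 - 3885)/(-369) = 23353*(-1/369) = -23353/369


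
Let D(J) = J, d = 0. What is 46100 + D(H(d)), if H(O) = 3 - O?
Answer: 46103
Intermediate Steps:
46100 + D(H(d)) = 46100 + (3 - 1*0) = 46100 + (3 + 0) = 46100 + 3 = 46103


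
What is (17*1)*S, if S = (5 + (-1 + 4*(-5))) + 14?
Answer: -34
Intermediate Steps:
S = -2 (S = (5 + (-1 - 20)) + 14 = (5 - 21) + 14 = -16 + 14 = -2)
(17*1)*S = (17*1)*(-2) = 17*(-2) = -34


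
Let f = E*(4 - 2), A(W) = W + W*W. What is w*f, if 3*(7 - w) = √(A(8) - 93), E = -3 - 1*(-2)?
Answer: -14 + 2*I*√21/3 ≈ -14.0 + 3.055*I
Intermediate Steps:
E = -1 (E = -3 + 2 = -1)
A(W) = W + W²
f = -2 (f = -(4 - 2) = -1*2 = -2)
w = 7 - I*√21/3 (w = 7 - √(8*(1 + 8) - 93)/3 = 7 - √(8*9 - 93)/3 = 7 - √(72 - 93)/3 = 7 - I*√21/3 ≈ 7.0 - 1.5275*I)
w*f = (7 - I*√21/3)*(-2) = -14 + 2*I*√21/3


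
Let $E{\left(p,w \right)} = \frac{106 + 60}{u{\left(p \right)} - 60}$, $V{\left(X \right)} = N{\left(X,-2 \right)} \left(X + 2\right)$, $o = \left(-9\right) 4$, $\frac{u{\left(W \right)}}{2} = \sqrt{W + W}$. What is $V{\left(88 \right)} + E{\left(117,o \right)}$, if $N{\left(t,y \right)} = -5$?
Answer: $- \frac{50365}{111} - \frac{83 \sqrt{26}}{222} \approx -455.65$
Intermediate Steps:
$u{\left(W \right)} = 2 \sqrt{2} \sqrt{W}$ ($u{\left(W \right)} = 2 \sqrt{W + W} = 2 \sqrt{2 W} = 2 \sqrt{2} \sqrt{W}$)
$o = -36$
$V{\left(X \right)} = -10 - 5 X$ ($V{\left(X \right)} = - 5 \left(X + 2\right) = - 5 \left(2 + X\right) = -10 - 5 X$)
$E{\left(p,w \right)} = \frac{166}{-60 + 2 \sqrt{2} \sqrt{p}}$ ($E{\left(p,w \right)} = \frac{106 + 60}{2 \sqrt{2} \sqrt{p} - 60} = \frac{166}{-60 + 2 \sqrt{2} \sqrt{p}}$)
$V{\left(88 \right)} + E{\left(117,o \right)} = \left(-10 - 440\right) + \frac{83}{-30 + \sqrt{2} \sqrt{117}} = \left(-10 - 440\right) + \frac{83}{-30 + \sqrt{2} \cdot 3 \sqrt{13}} = -450 + \frac{83}{-30 + 3 \sqrt{26}}$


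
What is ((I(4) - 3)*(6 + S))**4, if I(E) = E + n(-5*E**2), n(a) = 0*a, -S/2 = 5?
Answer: 256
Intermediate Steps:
S = -10 (S = -2*5 = -10)
n(a) = 0
I(E) = E (I(E) = E + 0 = E)
((I(4) - 3)*(6 + S))**4 = ((4 - 3)*(6 - 10))**4 = (1*(-4))**4 = (-4)**4 = 256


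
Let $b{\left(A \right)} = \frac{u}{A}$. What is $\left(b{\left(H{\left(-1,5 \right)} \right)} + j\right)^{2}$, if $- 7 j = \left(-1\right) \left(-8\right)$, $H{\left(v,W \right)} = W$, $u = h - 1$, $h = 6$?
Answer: $\frac{1}{49} \approx 0.020408$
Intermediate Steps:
$u = 5$ ($u = 6 - 1 = 5$)
$b{\left(A \right)} = \frac{5}{A}$
$j = - \frac{8}{7}$ ($j = - \frac{\left(-1\right) \left(-8\right)}{7} = \left(- \frac{1}{7}\right) 8 = - \frac{8}{7} \approx -1.1429$)
$\left(b{\left(H{\left(-1,5 \right)} \right)} + j\right)^{2} = \left(\frac{5}{5} - \frac{8}{7}\right)^{2} = \left(5 \cdot \frac{1}{5} - \frac{8}{7}\right)^{2} = \left(1 - \frac{8}{7}\right)^{2} = \left(- \frac{1}{7}\right)^{2} = \frac{1}{49}$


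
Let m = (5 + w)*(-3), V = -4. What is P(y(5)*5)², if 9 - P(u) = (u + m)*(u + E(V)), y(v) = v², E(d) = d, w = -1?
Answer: 186704896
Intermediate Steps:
m = -12 (m = (5 - 1)*(-3) = 4*(-3) = -12)
P(u) = 9 - (-12 + u)*(-4 + u) (P(u) = 9 - (u - 12)*(u - 4) = 9 - (-12 + u)*(-4 + u))
P(y(5)*5)² = (-39 - (5²*5)² + 16*(5²*5))² = (-39 - (25*5)² + 16*(25*5))² = (-39 - 1*125² + 16*125)² = (-39 - 1*15625 + 2000)² = (-39 - 15625 + 2000)² = (-13664)² = 186704896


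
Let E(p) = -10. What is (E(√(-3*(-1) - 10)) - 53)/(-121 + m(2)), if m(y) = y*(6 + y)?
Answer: ⅗ ≈ 0.60000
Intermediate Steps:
(E(√(-3*(-1) - 10)) - 53)/(-121 + m(2)) = (-10 - 53)/(-121 + 2*(6 + 2)) = -63/(-121 + 2*8) = -63/(-121 + 16) = -63/(-105) = -63*(-1/105) = ⅗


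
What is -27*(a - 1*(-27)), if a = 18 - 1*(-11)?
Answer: -1512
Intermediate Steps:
a = 29 (a = 18 + 11 = 29)
-27*(a - 1*(-27)) = -27*(29 - 1*(-27)) = -27*(29 + 27) = -27*56 = -1512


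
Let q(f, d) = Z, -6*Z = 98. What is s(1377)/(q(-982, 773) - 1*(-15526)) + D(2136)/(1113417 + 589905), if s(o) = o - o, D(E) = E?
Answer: 356/283887 ≈ 0.0012540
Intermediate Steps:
Z = -49/3 (Z = -⅙*98 = -49/3 ≈ -16.333)
s(o) = 0
q(f, d) = -49/3
s(1377)/(q(-982, 773) - 1*(-15526)) + D(2136)/(1113417 + 589905) = 0/(-49/3 - 1*(-15526)) + 2136/(1113417 + 589905) = 0/(-49/3 + 15526) + 2136/1703322 = 0/(46529/3) + 2136*(1/1703322) = 0*(3/46529) + 356/283887 = 0 + 356/283887 = 356/283887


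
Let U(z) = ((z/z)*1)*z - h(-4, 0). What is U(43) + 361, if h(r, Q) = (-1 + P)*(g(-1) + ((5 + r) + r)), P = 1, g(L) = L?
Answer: 404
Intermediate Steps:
h(r, Q) = 0 (h(r, Q) = (-1 + 1)*(-1 + ((5 + r) + r)) = 0*(-1 + (5 + 2*r)) = 0*(4 + 2*r) = 0)
U(z) = z (U(z) = ((z/z)*1)*z - 1*0 = (1*1)*z + 0 = 1*z + 0 = z + 0 = z)
U(43) + 361 = 43 + 361 = 404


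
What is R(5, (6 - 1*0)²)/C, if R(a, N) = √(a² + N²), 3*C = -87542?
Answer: -3*√1321/87542 ≈ -0.0012455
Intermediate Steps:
C = -87542/3 (C = (⅓)*(-87542) = -87542/3 ≈ -29181.)
R(a, N) = √(N² + a²)
R(5, (6 - 1*0)²)/C = √(((6 - 1*0)²)² + 5²)/(-87542/3) = √(((6 + 0)²)² + 25)*(-3/87542) = √((6²)² + 25)*(-3/87542) = √(36² + 25)*(-3/87542) = √(1296 + 25)*(-3/87542) = √1321*(-3/87542) = -3*√1321/87542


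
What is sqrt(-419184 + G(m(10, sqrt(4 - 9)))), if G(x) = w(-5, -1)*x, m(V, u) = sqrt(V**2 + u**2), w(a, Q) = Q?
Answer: sqrt(-419184 - sqrt(95)) ≈ 647.45*I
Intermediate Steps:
G(x) = -x
sqrt(-419184 + G(m(10, sqrt(4 - 9)))) = sqrt(-419184 - sqrt(10**2 + (sqrt(4 - 9))**2)) = sqrt(-419184 - sqrt(100 + (sqrt(-5))**2)) = sqrt(-419184 - sqrt(100 + (I*sqrt(5))**2)) = sqrt(-419184 - sqrt(100 - 5)) = sqrt(-419184 - sqrt(95))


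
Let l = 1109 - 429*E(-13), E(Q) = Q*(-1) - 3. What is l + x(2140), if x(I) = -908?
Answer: -4089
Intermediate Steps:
E(Q) = -3 - Q (E(Q) = -Q - 3 = -3 - Q)
l = -3181 (l = 1109 - 429*(-3 - 1*(-13)) = 1109 - 429*(-3 + 13) = 1109 - 429*10 = 1109 - 4290 = -3181)
l + x(2140) = -3181 - 908 = -4089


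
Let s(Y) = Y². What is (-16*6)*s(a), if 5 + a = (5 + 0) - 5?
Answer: -2400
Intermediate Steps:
a = -5 (a = -5 + ((5 + 0) - 5) = -5 + (5 - 5) = -5 + 0 = -5)
(-16*6)*s(a) = -16*6*(-5)² = -96*25 = -2400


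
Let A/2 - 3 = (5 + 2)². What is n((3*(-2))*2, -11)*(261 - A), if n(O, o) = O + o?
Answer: -3611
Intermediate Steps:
A = 104 (A = 6 + 2*(5 + 2)² = 6 + 2*7² = 6 + 2*49 = 6 + 98 = 104)
n((3*(-2))*2, -11)*(261 - A) = ((3*(-2))*2 - 11)*(261 - 1*104) = (-6*2 - 11)*(261 - 104) = (-12 - 11)*157 = -23*157 = -3611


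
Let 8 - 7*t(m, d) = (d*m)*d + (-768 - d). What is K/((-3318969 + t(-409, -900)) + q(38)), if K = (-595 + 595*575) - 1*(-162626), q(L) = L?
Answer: 3529092/308057359 ≈ 0.011456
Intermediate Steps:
t(m, d) = 776/7 + d/7 - m*d²/7 (t(m, d) = 8/7 - ((d*m)*d + (-768 - d))/7 = 8/7 - (m*d² + (-768 - d))/7 = 8/7 - (-768 - d + m*d²)/7 = 8/7 + (768/7 + d/7 - m*d²/7) = 776/7 + d/7 - m*d²/7)
K = 504156 (K = (-595 + 342125) + 162626 = 341530 + 162626 = 504156)
K/((-3318969 + t(-409, -900)) + q(38)) = 504156/((-3318969 + (776/7 + (⅐)*(-900) - ⅐*(-409)*(-900)²)) + 38) = 504156/((-3318969 + (776/7 - 900/7 - ⅐*(-409)*810000)) + 38) = 504156/((-3318969 + (776/7 - 900/7 + 331290000/7)) + 38) = 504156/((-3318969 + 331289876/7) + 38) = 504156/(308057093/7 + 38) = 504156/(308057359/7) = 504156*(7/308057359) = 3529092/308057359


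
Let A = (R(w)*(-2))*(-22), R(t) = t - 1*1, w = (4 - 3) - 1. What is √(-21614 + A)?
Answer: 7*I*√442 ≈ 147.17*I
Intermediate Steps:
w = 0 (w = 1 - 1 = 0)
R(t) = -1 + t (R(t) = t - 1 = -1 + t)
A = -44 (A = ((-1 + 0)*(-2))*(-22) = -1*(-2)*(-22) = 2*(-22) = -44)
√(-21614 + A) = √(-21614 - 44) = √(-21658) = 7*I*√442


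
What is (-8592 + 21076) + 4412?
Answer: 16896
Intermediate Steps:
(-8592 + 21076) + 4412 = 12484 + 4412 = 16896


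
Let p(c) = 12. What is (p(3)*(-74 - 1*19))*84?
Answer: -93744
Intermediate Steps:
(p(3)*(-74 - 1*19))*84 = (12*(-74 - 1*19))*84 = (12*(-74 - 19))*84 = (12*(-93))*84 = -1116*84 = -93744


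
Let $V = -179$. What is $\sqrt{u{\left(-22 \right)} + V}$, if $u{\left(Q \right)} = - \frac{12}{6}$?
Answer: $i \sqrt{181} \approx 13.454 i$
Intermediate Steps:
$u{\left(Q \right)} = -2$ ($u{\left(Q \right)} = \left(-12\right) \frac{1}{6} = -2$)
$\sqrt{u{\left(-22 \right)} + V} = \sqrt{-2 - 179} = \sqrt{-181} = i \sqrt{181}$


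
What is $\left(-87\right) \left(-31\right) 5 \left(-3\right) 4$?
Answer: $-161820$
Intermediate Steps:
$\left(-87\right) \left(-31\right) 5 \left(-3\right) 4 = 2697 \left(\left(-15\right) 4\right) = 2697 \left(-60\right) = -161820$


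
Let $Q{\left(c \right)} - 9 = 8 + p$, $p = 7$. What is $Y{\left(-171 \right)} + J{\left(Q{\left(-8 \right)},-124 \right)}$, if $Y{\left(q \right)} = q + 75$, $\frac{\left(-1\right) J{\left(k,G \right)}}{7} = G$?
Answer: $772$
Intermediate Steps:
$Q{\left(c \right)} = 24$ ($Q{\left(c \right)} = 9 + \left(8 + 7\right) = 9 + 15 = 24$)
$J{\left(k,G \right)} = - 7 G$
$Y{\left(q \right)} = 75 + q$
$Y{\left(-171 \right)} + J{\left(Q{\left(-8 \right)},-124 \right)} = \left(75 - 171\right) - -868 = -96 + 868 = 772$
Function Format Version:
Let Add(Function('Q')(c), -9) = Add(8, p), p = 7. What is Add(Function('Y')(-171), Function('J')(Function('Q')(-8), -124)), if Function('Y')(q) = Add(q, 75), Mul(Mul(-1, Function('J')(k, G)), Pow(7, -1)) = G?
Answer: 772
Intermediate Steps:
Function('Q')(c) = 24 (Function('Q')(c) = Add(9, Add(8, 7)) = Add(9, 15) = 24)
Function('J')(k, G) = Mul(-7, G)
Function('Y')(q) = Add(75, q)
Add(Function('Y')(-171), Function('J')(Function('Q')(-8), -124)) = Add(Add(75, -171), Mul(-7, -124)) = Add(-96, 868) = 772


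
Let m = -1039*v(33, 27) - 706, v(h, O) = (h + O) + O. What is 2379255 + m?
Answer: 2288156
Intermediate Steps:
v(h, O) = h + 2*O (v(h, O) = (O + h) + O = h + 2*O)
m = -91099 (m = -1039*(33 + 2*27) - 706 = -1039*(33 + 54) - 706 = -1039*87 - 706 = -90393 - 706 = -91099)
2379255 + m = 2379255 - 91099 = 2288156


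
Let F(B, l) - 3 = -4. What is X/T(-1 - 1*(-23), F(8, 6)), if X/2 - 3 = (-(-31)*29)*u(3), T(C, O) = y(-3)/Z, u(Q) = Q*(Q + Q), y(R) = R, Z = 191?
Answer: -2060890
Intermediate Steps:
F(B, l) = -1 (F(B, l) = 3 - 4 = -1)
u(Q) = 2*Q² (u(Q) = Q*(2*Q) = 2*Q²)
T(C, O) = -3/191
X = 32370 (X = 6 + 2*((-(-31)*29)*(2*3²)) = 6 + 2*((-31*(-29))*(2*9)) = 6 + 2*(899*18) = 6 + 2*16182 = 6 + 32364 = 32370)
X/T(-1 - 1*(-23), F(8, 6)) = 32370/(-3/191) = 32370*(-191/3) = -2060890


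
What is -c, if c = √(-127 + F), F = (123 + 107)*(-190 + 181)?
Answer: -13*I*√13 ≈ -46.872*I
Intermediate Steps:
F = -2070 (F = 230*(-9) = -2070)
c = 13*I*√13 (c = √(-127 - 2070) = √(-2197) = 13*I*√13 ≈ 46.872*I)
-c = -13*I*√13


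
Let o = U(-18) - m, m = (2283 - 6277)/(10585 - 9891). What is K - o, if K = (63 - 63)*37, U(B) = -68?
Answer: 21599/347 ≈ 62.245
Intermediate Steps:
m = -1997/347 (m = -3994/694 = -3994*1/694 = -1997/347 ≈ -5.7550)
K = 0 (K = 0*37 = 0)
o = -21599/347 (o = -68 - 1*(-1997/347) = -68 + 1997/347 = -21599/347 ≈ -62.245)
K - o = 0 - 1*(-21599/347) = 0 + 21599/347 = 21599/347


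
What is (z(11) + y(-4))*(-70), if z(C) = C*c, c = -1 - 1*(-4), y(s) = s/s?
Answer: -2380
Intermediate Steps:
y(s) = 1
c = 3 (c = -1 + 4 = 3)
z(C) = 3*C (z(C) = C*3 = 3*C)
(z(11) + y(-4))*(-70) = (3*11 + 1)*(-70) = (33 + 1)*(-70) = 34*(-70) = -2380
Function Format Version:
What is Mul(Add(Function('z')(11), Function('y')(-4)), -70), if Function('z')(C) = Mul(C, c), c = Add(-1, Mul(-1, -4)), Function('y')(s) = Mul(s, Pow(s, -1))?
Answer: -2380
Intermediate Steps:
Function('y')(s) = 1
c = 3 (c = Add(-1, 4) = 3)
Function('z')(C) = Mul(3, C) (Function('z')(C) = Mul(C, 3) = Mul(3, C))
Mul(Add(Function('z')(11), Function('y')(-4)), -70) = Mul(Add(Mul(3, 11), 1), -70) = Mul(Add(33, 1), -70) = Mul(34, -70) = -2380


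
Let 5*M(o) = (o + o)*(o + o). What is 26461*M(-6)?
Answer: 3810384/5 ≈ 7.6208e+5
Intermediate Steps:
M(o) = 4*o**2/5 (M(o) = ((o + o)*(o + o))/5 = ((2*o)*(2*o))/5 = (4*o**2)/5 = 4*o**2/5)
26461*M(-6) = 26461*((4/5)*(-6)**2) = 26461*((4/5)*36) = 26461*(144/5) = 3810384/5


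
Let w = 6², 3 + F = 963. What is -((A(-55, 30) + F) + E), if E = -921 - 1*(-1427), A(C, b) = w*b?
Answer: -2546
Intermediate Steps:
F = 960 (F = -3 + 963 = 960)
w = 36
A(C, b) = 36*b
E = 506 (E = -921 + 1427 = 506)
-((A(-55, 30) + F) + E) = -((36*30 + 960) + 506) = -((1080 + 960) + 506) = -(2040 + 506) = -1*2546 = -2546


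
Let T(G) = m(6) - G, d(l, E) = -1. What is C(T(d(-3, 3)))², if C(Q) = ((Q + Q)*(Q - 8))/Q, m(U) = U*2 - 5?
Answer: 0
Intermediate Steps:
m(U) = -5 + 2*U (m(U) = 2*U - 5 = -5 + 2*U)
T(G) = 7 - G (T(G) = (-5 + 2*6) - G = (-5 + 12) - G = 7 - G)
C(Q) = -16 + 2*Q (C(Q) = ((2*Q)*(-8 + Q))/Q = (2*Q*(-8 + Q))/Q = -16 + 2*Q)
C(T(d(-3, 3)))² = (-16 + 2*(7 - 1*(-1)))² = (-16 + 2*(7 + 1))² = (-16 + 2*8)² = (-16 + 16)² = 0² = 0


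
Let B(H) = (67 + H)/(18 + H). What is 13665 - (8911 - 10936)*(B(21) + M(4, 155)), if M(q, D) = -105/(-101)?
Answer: 26705670/1313 ≈ 20339.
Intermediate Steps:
B(H) = (67 + H)/(18 + H)
M(q, D) = 105/101 (M(q, D) = -105*(-1/101) = 105/101)
13665 - (8911 - 10936)*(B(21) + M(4, 155)) = 13665 - (8911 - 10936)*((67 + 21)/(18 + 21) + 105/101) = 13665 - (-2025)*(88/39 + 105/101) = 13665 - (-2025)*12983/3939 = 13665 - 1*(-8763525/1313) = 13665 + 8763525/1313 = 26705670/1313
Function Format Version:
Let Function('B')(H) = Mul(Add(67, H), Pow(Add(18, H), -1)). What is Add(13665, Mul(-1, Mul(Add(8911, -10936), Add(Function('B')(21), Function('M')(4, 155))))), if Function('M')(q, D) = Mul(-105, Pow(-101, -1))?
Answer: Rational(26705670, 1313) ≈ 20339.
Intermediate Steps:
Function('B')(H) = Mul(Pow(Add(18, H), -1), Add(67, H))
Function('M')(q, D) = Rational(105, 101) (Function('M')(q, D) = Mul(-105, Rational(-1, 101)) = Rational(105, 101))
Add(13665, Mul(-1, Mul(Add(8911, -10936), Add(Function('B')(21), Function('M')(4, 155))))) = Add(13665, Mul(-1, Mul(Add(8911, -10936), Add(Mul(Pow(Add(18, 21), -1), Add(67, 21)), Rational(105, 101))))) = Add(13665, Mul(-1, Mul(-2025, Add(Mul(Pow(39, -1), 88), Rational(105, 101))))) = Add(13665, Mul(-1, Mul(-2025, Add(Mul(Rational(1, 39), 88), Rational(105, 101))))) = Add(13665, Mul(-1, Mul(-2025, Add(Rational(88, 39), Rational(105, 101))))) = Add(13665, Mul(-1, Mul(-2025, Rational(12983, 3939)))) = Add(13665, Mul(-1, Rational(-8763525, 1313))) = Add(13665, Rational(8763525, 1313)) = Rational(26705670, 1313)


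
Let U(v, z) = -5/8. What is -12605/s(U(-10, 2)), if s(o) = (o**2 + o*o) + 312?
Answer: -403360/10009 ≈ -40.300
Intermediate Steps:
U(v, z) = -5/8 (U(v, z) = -5*1/8 = -5/8)
s(o) = 312 + 2*o**2 (s(o) = (o**2 + o**2) + 312 = 2*o**2 + 312 = 312 + 2*o**2)
-12605/s(U(-10, 2)) = -12605/(312 + 2*(-5/8)**2) = -12605/(312 + 2*(25/64)) = -12605/(312 + 25/32) = -12605/10009/32 = -12605*32/10009 = -403360/10009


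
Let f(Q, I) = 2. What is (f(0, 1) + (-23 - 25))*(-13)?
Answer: 598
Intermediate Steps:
(f(0, 1) + (-23 - 25))*(-13) = (2 + (-23 - 25))*(-13) = (2 - 48)*(-13) = -46*(-13) = 598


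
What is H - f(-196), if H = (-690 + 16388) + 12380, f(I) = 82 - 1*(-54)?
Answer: 27942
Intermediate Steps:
f(I) = 136 (f(I) = 82 + 54 = 136)
H = 28078 (H = 15698 + 12380 = 28078)
H - f(-196) = 28078 - 1*136 = 28078 - 136 = 27942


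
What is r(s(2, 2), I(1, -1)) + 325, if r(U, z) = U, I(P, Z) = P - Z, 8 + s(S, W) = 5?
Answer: 322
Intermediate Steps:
s(S, W) = -3 (s(S, W) = -8 + 5 = -3)
r(s(2, 2), I(1, -1)) + 325 = -3 + 325 = 322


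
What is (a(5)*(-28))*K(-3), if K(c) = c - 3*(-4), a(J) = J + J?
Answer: -2520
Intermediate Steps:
a(J) = 2*J
K(c) = 12 + c (K(c) = c + 12 = 12 + c)
(a(5)*(-28))*K(-3) = ((2*5)*(-28))*(12 - 3) = (10*(-28))*9 = -280*9 = -2520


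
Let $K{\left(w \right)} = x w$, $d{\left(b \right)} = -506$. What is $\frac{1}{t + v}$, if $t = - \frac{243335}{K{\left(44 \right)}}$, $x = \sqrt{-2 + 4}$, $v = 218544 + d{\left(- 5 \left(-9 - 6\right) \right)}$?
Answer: $\frac{20591296}{4488240804023} + \frac{261140 \sqrt{2}}{4488240804023} \approx 4.6701 \cdot 10^{-6}$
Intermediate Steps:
$v = 218038$ ($v = 218544 - 506 = 218038$)
$x = \sqrt{2} \approx 1.4142$
$K{\left(w \right)} = w \sqrt{2}$ ($K{\left(w \right)} = \sqrt{2} w = w \sqrt{2}$)
$t = - \frac{243335 \sqrt{2}}{88}$ ($t = - \frac{243335}{44 \sqrt{2}} = - 243335 \frac{\sqrt{2}}{88} = - \frac{243335 \sqrt{2}}{88} \approx -3910.5$)
$\frac{1}{t + v} = \frac{1}{- \frac{243335 \sqrt{2}}{88} + 218038} = \frac{1}{218038 - \frac{243335 \sqrt{2}}{88}}$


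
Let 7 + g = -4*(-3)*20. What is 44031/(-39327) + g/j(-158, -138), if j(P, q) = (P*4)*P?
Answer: -1462532115/1309012304 ≈ -1.1173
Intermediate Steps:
g = 233 (g = -7 - 4*(-3)*20 = -7 + 12*20 = -7 + 240 = 233)
j(P, q) = 4*P**2 (j(P, q) = (4*P)*P = 4*P**2)
44031/(-39327) + g/j(-158, -138) = 44031/(-39327) + 233/((4*(-158)**2)) = 44031*(-1/39327) + 233/((4*24964)) = -14677/13109 + 233/99856 = -1462532115/1309012304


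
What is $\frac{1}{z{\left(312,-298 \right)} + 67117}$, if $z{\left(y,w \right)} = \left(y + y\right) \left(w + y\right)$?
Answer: $\frac{1}{75853} \approx 1.3183 \cdot 10^{-5}$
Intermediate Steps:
$z{\left(y,w \right)} = 2 y \left(w + y\right)$
$\frac{1}{z{\left(312,-298 \right)} + 67117} = \frac{1}{2 \cdot 312 \left(-298 + 312\right) + 67117} = \frac{1}{2 \cdot 312 \cdot 14 + 67117} = \frac{1}{8736 + 67117} = \frac{1}{75853}$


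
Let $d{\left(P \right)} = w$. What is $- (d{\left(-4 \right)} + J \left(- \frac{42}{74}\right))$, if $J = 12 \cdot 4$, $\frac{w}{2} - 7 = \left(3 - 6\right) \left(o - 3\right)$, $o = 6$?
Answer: $\frac{1156}{37} \approx 31.243$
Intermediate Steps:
$w = -4$ ($w = 14 + 2 \left(3 - 6\right) \left(6 - 3\right) = 14 + 2 \left(\left(-3\right) 3\right) = 14 + 2 \left(-9\right) = 14 - 18 = -4$)
$d{\left(P \right)} = -4$
$J = 48$
$- (d{\left(-4 \right)} + J \left(- \frac{42}{74}\right)) = - (-4 + 48 \left(- \frac{42}{74}\right)) = - (-4 + 48 \left(\left(-42\right) \frac{1}{74}\right)) = - (-4 + 48 \left(- \frac{21}{37}\right)) = - (-4 - \frac{1008}{37}) = \left(-1\right) \left(- \frac{1156}{37}\right) = \frac{1156}{37}$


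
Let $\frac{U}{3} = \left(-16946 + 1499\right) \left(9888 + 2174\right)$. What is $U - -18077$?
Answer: $-558947065$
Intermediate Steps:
$U = -558965142$ ($U = 3 \left(-16946 + 1499\right) \left(9888 + 2174\right) = 3 \left(\left(-15447\right) 12062\right) = 3 \left(-186321714\right) = -558965142$)
$U - -18077 = -558965142 - -18077 = -558965142 + 18077 = -558947065$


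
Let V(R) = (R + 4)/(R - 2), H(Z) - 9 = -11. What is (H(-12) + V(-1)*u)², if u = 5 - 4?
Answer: 9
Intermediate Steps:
H(Z) = -2 (H(Z) = 9 - 11 = -2)
u = 1
V(R) = (4 + R)/(-2 + R)
(H(-12) + V(-1)*u)² = (-2 + ((4 - 1)/(-2 - 1))*1)² = (-2 + (3/(-3))*1)² = (-2 - ⅓*3*1)² = (-2 - 1*1)² = (-2 - 1)² = (-3)² = 9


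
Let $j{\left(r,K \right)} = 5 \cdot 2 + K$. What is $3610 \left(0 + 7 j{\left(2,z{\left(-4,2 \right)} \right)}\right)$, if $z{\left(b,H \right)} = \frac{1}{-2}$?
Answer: $240065$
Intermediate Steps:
$z{\left(b,H \right)} = - \frac{1}{2}$
$j{\left(r,K \right)} = 10 + K$
$3610 \left(0 + 7 j{\left(2,z{\left(-4,2 \right)} \right)}\right) = 3610 \left(0 + 7 \left(10 - \frac{1}{2}\right)\right) = 3610 \left(0 + 7 \cdot \frac{19}{2}\right) = 3610 \left(0 + \frac{133}{2}\right) = 3610 \cdot \frac{133}{2} = 240065$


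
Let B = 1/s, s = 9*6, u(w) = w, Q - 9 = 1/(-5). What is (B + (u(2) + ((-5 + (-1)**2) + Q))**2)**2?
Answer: 3899877601/1822500 ≈ 2139.9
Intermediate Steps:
Q = 44/5 (Q = 9 + 1/(-5) = 9 + 1*(-1/5) = 9 - 1/5 = 44/5 ≈ 8.8000)
s = 54
B = 1/54 ≈ 0.018519
(B + (u(2) + ((-5 + (-1)**2) + Q))**2)**2 = (1/54 + (2 + ((-5 + (-1)**2) + 44/5))**2)**2 = (1/54 + (2 + ((-5 + 1) + 44/5))**2)**2 = (1/54 + (2 + (-4 + 44/5))**2)**2 = (1/54 + (2 + 24/5)**2)**2 = (1/54 + (34/5)**2)**2 = (1/54 + 1156/25)**2 = (62449/1350)**2 = 3899877601/1822500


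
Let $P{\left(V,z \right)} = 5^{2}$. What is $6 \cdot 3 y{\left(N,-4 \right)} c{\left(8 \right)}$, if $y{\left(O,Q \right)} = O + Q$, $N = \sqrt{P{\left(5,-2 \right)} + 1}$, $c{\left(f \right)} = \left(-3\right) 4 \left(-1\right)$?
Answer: $-864 + 216 \sqrt{26} \approx 237.39$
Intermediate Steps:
$P{\left(V,z \right)} = 25$
$c{\left(f \right)} = 12$ ($c{\left(f \right)} = \left(-12\right) \left(-1\right) = 12$)
$N = \sqrt{26}$ ($N = \sqrt{25 + 1} = \sqrt{26} \approx 5.099$)
$6 \cdot 3 y{\left(N,-4 \right)} c{\left(8 \right)} = 6 \cdot 3 \left(\sqrt{26} - 4\right) 12 = 18 \left(-4 + \sqrt{26}\right) 12 = \left(-72 + 18 \sqrt{26}\right) 12 = -864 + 216 \sqrt{26}$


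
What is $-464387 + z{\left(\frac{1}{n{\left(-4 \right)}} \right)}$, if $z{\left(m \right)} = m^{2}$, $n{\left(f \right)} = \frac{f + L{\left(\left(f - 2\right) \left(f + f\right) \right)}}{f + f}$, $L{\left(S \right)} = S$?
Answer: $- \frac{56190823}{121} \approx -4.6439 \cdot 10^{5}$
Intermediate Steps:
$n{\left(f \right)} = \frac{f + 2 f \left(-2 + f\right)}{2 f}$ ($n{\left(f \right)} = \frac{f + \left(f - 2\right) \left(f + f\right)}{f + f} = \frac{f + \left(-2 + f\right) 2 f}{2 f} = \left(f + 2 f \left(-2 + f\right)\right) \frac{1}{2 f} = \frac{f + 2 f \left(-2 + f\right)}{2 f}$)
$-464387 + z{\left(\frac{1}{n{\left(-4 \right)}} \right)} = -464387 + \left(\frac{1}{- \frac{3}{2} - 4}\right)^{2} = -464387 + \left(\frac{1}{- \frac{11}{2}}\right)^{2} = -464387 + \left(- \frac{2}{11}\right)^{2} = -464387 + \frac{4}{121} = - \frac{56190823}{121}$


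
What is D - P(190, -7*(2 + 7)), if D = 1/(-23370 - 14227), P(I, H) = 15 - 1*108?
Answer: 3496520/37597 ≈ 93.000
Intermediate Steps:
P(I, H) = -93 (P(I, H) = 15 - 108 = -93)
D = -1/37597 (D = 1/(-37597) = -1/37597 ≈ -2.6598e-5)
D - P(190, -7*(2 + 7)) = -1/37597 - 1*(-93) = -1/37597 + 93 = 3496520/37597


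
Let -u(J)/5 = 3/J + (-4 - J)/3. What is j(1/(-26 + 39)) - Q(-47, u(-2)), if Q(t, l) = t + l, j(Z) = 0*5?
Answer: 217/6 ≈ 36.167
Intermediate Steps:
j(Z) = 0
u(J) = 20/3 - 15/J + 5*J/3 (u(J) = -5*(3/J + (-4 - J)/3) = -5*(3/J + (-4 - J)*(⅓)) = -5*(3/J + (-4/3 - J/3)) = -5*(-4/3 + 3/J - J/3) = 20/3 - 15/J + 5*J/3)
Q(t, l) = l + t
j(1/(-26 + 39)) - Q(-47, u(-2)) = 0 - ((5/3)*(-9 - 2*(4 - 2))/(-2) - 47) = 0 - ((5/3)*(-½)*(-9 - 2*2) - 47) = 0 - ((5/3)*(-½)*(-9 - 4) - 47) = 0 - ((5/3)*(-½)*(-13) - 47) = 0 - (65/6 - 47) = 0 - 1*(-217/6) = 0 + 217/6 = 217/6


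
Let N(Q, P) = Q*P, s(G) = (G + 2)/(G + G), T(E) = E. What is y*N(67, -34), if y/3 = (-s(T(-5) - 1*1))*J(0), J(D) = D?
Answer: 0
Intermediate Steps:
s(G) = (2 + G)/(2*G) (s(G) = (2 + G)/((2*G)) = (2 + G)*(1/(2*G)) = (2 + G)/(2*G))
y = 0 (y = 3*(-(2 + (-5 - 1*1))/(2*(-5 - 1*1))*0) = 3*(-(2 + (-5 - 1))/(2*(-5 - 1))*0) = 3*(-(2 - 6)/(2*(-6))*0) = 3*(-(-1)*(-4)/(2*6)*0) = 3*(-1*1/3*0) = 3*(-1/3*0) = 3*0 = 0)
N(Q, P) = P*Q
y*N(67, -34) = 0*(-34*67) = 0*(-2278) = 0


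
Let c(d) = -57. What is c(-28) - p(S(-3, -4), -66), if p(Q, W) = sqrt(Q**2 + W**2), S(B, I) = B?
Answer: -57 - 3*sqrt(485) ≈ -123.07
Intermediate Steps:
c(-28) - p(S(-3, -4), -66) = -57 - sqrt((-3)**2 + (-66)**2) = -57 - sqrt(9 + 4356) = -57 - sqrt(4365) = -57 - 3*sqrt(485)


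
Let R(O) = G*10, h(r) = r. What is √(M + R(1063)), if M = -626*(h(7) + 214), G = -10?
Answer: I*√138446 ≈ 372.08*I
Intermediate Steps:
R(O) = -100 (R(O) = -10*10 = -100)
M = -138346 (M = -626*(7 + 214) = -626*221 = -138346)
√(M + R(1063)) = √(-138346 - 100) = √(-138446) = I*√138446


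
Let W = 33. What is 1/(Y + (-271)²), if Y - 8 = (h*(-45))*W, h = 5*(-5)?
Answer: 1/110574 ≈ 9.0437e-6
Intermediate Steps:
h = -25
Y = 37133 (Y = 8 - 25*(-45)*33 = 8 + 1125*33 = 8 + 37125 = 37133)
1/(Y + (-271)²) = 1/(37133 + (-271)²) = 1/(37133 + 73441) = 1/110574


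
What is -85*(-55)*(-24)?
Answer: -112200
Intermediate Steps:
-85*(-55)*(-24) = 4675*(-24) = -112200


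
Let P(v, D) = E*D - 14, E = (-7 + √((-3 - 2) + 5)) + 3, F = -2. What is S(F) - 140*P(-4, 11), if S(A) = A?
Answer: 8118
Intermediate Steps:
E = -4 (E = (-7 + √(-5 + 5)) + 3 = (-7 + √0) + 3 = (-7 + 0) + 3 = -7 + 3 = -4)
P(v, D) = -14 - 4*D (P(v, D) = -4*D - 14 = -14 - 4*D)
S(F) - 140*P(-4, 11) = -2 - 140*(-14 - 4*11) = -2 - 140*(-14 - 44) = -2 - 140*(-58) = -2 + 8120 = 8118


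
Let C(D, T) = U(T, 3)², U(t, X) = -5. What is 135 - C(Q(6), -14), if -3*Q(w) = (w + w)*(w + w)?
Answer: 110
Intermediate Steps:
Q(w) = -4*w²/3 (Q(w) = -(w + w)*(w + w)/3 = -2*w*2*w/3 = -4*w²/3)
C(D, T) = 25 (C(D, T) = (-5)² = 25)
135 - C(Q(6), -14) = 135 - 1*25 = 135 - 25 = 110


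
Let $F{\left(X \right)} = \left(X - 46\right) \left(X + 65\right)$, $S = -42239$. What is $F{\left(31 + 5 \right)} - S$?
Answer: $41229$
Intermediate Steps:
$F{\left(X \right)} = \left(-46 + X\right) \left(65 + X\right)$
$F{\left(31 + 5 \right)} - S = \left(-2990 + \left(31 + 5\right)^{2} + 19 \left(31 + 5\right)\right) - -42239 = \left(-2990 + 36^{2} + 19 \cdot 36\right) + 42239 = \left(-2990 + 1296 + 684\right) + 42239 = -1010 + 42239 = 41229$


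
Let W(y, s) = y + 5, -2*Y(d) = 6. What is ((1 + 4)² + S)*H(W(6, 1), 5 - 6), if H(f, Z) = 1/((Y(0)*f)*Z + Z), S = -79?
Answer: -27/16 ≈ -1.6875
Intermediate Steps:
Y(d) = -3 (Y(d) = -½*6 = -3)
W(y, s) = 5 + y
H(f, Z) = 1/(Z - 3*Z*f) (H(f, Z) = 1/((-3*f)*Z + Z) = 1/(-3*Z*f + Z) = 1/(Z - 3*Z*f))
((1 + 4)² + S)*H(W(6, 1), 5 - 6) = ((1 + 4)² - 79)*(1/((5 - 6)*(1 - 3*(5 + 6)))) = (5² - 79)*(1/((-1)*(1 - 3*11))) = (25 - 79)*(-1/(1 - 33)) = -(-54)/(-32) = -(-54)*(-1)/32 = -54*1/32 = -27/16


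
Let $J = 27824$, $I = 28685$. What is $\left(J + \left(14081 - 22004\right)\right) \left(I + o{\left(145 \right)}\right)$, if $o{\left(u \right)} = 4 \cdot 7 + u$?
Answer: $574303058$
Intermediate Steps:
$o{\left(u \right)} = 28 + u$
$\left(J + \left(14081 - 22004\right)\right) \left(I + o{\left(145 \right)}\right) = \left(27824 + \left(14081 - 22004\right)\right) \left(28685 + \left(28 + 145\right)\right) = \left(27824 + \left(14081 - 22004\right)\right) \left(28685 + 173\right) = \left(27824 - 7923\right) 28858 = 19901 \cdot 28858 = 574303058$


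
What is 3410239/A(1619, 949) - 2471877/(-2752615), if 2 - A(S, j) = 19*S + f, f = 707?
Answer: -9309294943303/86613783590 ≈ -107.48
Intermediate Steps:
A(S, j) = -705 - 19*S (A(S, j) = 2 - (19*S + 707) = 2 - (707 + 19*S) = 2 + (-707 - 19*S) = -705 - 19*S)
3410239/A(1619, 949) - 2471877/(-2752615) = 3410239/(-705 - 19*1619) - 2471877/(-2752615) = 3410239/(-705 - 30761) - 2471877*(-1/2752615) = 3410239/(-31466) + 2471877/2752615 = 3410239*(-1/31466) + 2471877/2752615 = -3410239/31466 + 2471877/2752615 = -9309294943303/86613783590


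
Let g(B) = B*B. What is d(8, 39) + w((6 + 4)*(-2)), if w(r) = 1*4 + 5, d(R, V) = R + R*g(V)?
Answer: 12185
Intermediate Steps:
g(B) = B²
d(R, V) = R + R*V²
w(r) = 9 (w(r) = 4 + 5 = 9)
d(8, 39) + w((6 + 4)*(-2)) = 8*(1 + 39²) + 9 = 8*(1 + 1521) + 9 = 8*1522 + 9 = 12176 + 9 = 12185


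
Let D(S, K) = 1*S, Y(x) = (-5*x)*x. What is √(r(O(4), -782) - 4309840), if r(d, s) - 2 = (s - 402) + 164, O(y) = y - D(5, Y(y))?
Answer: I*√4310858 ≈ 2076.3*I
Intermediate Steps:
Y(x) = -5*x²
D(S, K) = S
O(y) = -5 + y (O(y) = y - 1*5 = y - 5 = -5 + y)
r(d, s) = -236 + s (r(d, s) = 2 + ((s - 402) + 164) = 2 + ((-402 + s) + 164) = 2 + (-238 + s) = -236 + s)
√(r(O(4), -782) - 4309840) = √((-236 - 782) - 4309840) = √(-1018 - 4309840) = √(-4310858) = I*√4310858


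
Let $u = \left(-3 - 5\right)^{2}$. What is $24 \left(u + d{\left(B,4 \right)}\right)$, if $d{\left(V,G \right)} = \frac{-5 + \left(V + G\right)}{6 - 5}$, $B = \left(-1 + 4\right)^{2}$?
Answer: $1728$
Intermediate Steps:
$B = 9$ ($B = 3^{2} = 9$)
$u = 64$ ($u = \left(-8\right)^{2} = 64$)
$d{\left(V,G \right)} = -5 + G + V$ ($d{\left(V,G \right)} = \frac{-5 + \left(G + V\right)}{1} = \left(-5 + G + V\right) 1 = -5 + G + V$)
$24 \left(u + d{\left(B,4 \right)}\right) = 24 \left(64 + \left(-5 + 4 + 9\right)\right) = 24 \left(64 + 8\right) = 24 \cdot 72 = 1728$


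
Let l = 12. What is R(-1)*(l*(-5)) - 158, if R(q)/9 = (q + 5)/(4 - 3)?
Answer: -2318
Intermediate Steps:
R(q) = 45 + 9*q (R(q) = 9*((q + 5)/(4 - 3)) = 9*((5 + q)/1) = 9*((5 + q)*1) = 9*(5 + q) = 45 + 9*q)
R(-1)*(l*(-5)) - 158 = (45 + 9*(-1))*(12*(-5)) - 158 = (45 - 9)*(-60) - 158 = 36*(-60) - 158 = -2160 - 158 = -2318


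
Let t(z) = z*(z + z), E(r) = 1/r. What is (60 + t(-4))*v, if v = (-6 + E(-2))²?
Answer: 3887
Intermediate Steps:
E(r) = 1/r
v = 169/4 (v = (-6 + 1/(-2))² = (-6 - ½)² = (-13/2)² = 169/4 ≈ 42.250)
t(z) = 2*z² (t(z) = z*(2*z) = 2*z²)
(60 + t(-4))*v = (60 + 2*(-4)²)*(169/4) = (60 + 2*16)*(169/4) = (60 + 32)*(169/4) = 92*(169/4) = 3887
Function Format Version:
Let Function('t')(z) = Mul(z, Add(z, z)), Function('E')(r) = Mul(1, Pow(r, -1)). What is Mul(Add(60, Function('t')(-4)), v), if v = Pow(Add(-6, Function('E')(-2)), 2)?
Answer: 3887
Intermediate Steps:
Function('E')(r) = Pow(r, -1)
v = Rational(169, 4) (v = Pow(Add(-6, Pow(-2, -1)), 2) = Pow(Add(-6, Rational(-1, 2)), 2) = Pow(Rational(-13, 2), 2) = Rational(169, 4) ≈ 42.250)
Function('t')(z) = Mul(2, Pow(z, 2)) (Function('t')(z) = Mul(z, Mul(2, z)) = Mul(2, Pow(z, 2)))
Mul(Add(60, Function('t')(-4)), v) = Mul(Add(60, Mul(2, Pow(-4, 2))), Rational(169, 4)) = Mul(Add(60, Mul(2, 16)), Rational(169, 4)) = Mul(Add(60, 32), Rational(169, 4)) = Mul(92, Rational(169, 4)) = 3887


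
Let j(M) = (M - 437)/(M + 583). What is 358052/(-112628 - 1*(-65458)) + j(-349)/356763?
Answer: -2490927350317/328155958845 ≈ -7.5907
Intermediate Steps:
j(M) = (-437 + M)/(583 + M)
358052/(-112628 - 1*(-65458)) + j(-349)/356763 = 358052/(-112628 - 1*(-65458)) + ((-437 - 349)/(583 - 349))/356763 = 358052/(-112628 + 65458) + (-786/234)*(1/356763) = 358052/(-47170) + ((1/234)*(-786))*(1/356763) = 358052*(-1/47170) - 131/39*1/356763 = -179026/23585 - 131/13913757 = -2490927350317/328155958845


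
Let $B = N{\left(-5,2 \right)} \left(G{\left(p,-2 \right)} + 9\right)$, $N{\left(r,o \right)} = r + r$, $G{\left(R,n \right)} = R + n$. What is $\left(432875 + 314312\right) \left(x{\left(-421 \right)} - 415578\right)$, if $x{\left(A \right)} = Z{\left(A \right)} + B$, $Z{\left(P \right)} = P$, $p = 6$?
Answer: $-310926179123$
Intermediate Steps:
$N{\left(r,o \right)} = 2 r$
$B = -130$ ($B = 2 \left(-5\right) \left(\left(6 - 2\right) + 9\right) = - 10 \left(4 + 9\right) = \left(-10\right) 13 = -130$)
$x{\left(A \right)} = -130 + A$ ($x{\left(A \right)} = A - 130 = -130 + A$)
$\left(432875 + 314312\right) \left(x{\left(-421 \right)} - 415578\right) = \left(432875 + 314312\right) \left(\left(-130 - 421\right) - 415578\right) = 747187 \left(-551 - 415578\right) = 747187 \left(-416129\right) = -310926179123$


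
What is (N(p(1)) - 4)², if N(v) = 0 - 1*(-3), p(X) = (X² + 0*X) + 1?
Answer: 1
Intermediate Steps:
p(X) = 1 + X² (p(X) = (X² + 0) + 1 = X² + 1 = 1 + X²)
N(v) = 3 (N(v) = 0 + 3 = 3)
(N(p(1)) - 4)² = (3 - 4)² = (-1)² = 1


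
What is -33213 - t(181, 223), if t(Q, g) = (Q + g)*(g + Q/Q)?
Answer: -123709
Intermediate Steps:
t(Q, g) = (1 + g)*(Q + g) (t(Q, g) = (Q + g)*(g + 1) = (Q + g)*(1 + g) = (1 + g)*(Q + g))
-33213 - t(181, 223) = -33213 - (181 + 223 + 223² + 181*223) = -33213 - (181 + 223 + 49729 + 40363) = -33213 - 1*90496 = -33213 - 90496 = -123709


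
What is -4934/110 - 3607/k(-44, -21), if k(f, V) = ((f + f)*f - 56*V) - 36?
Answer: -12562989/275660 ≈ -45.574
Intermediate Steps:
k(f, V) = -36 - 56*V + 2*f² (k(f, V) = ((2*f)*f - 56*V) - 36 = (2*f² - 56*V) - 36 = (-56*V + 2*f²) - 36 = -36 - 56*V + 2*f²)
-4934/110 - 3607/k(-44, -21) = -4934/110 - 3607/(-36 - 56*(-21) + 2*(-44)²) = -4934*1/110 - 3607/(-36 + 1176 + 2*1936) = -2467/55 - 3607/(-36 + 1176 + 3872) = -2467/55 - 3607/5012 = -12562989/275660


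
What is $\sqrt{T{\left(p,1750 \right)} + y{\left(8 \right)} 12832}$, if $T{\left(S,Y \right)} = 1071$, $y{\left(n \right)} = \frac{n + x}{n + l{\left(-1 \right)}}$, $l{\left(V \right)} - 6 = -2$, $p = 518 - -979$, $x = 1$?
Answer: $\sqrt{10695} \approx 103.42$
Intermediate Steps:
$p = 1497$ ($p = 518 + 979 = 1497$)
$l{\left(V \right)} = 4$ ($l{\left(V \right)} = 6 - 2 = 4$)
$y{\left(n \right)} = \frac{1 + n}{4 + n}$ ($y{\left(n \right)} = \frac{n + 1}{n + 4} = \frac{1 + n}{4 + n}$)
$\sqrt{T{\left(p,1750 \right)} + y{\left(8 \right)} 12832} = \sqrt{1071 + \frac{1 + 8}{4 + 8} \cdot 12832} = \sqrt{1071 + \frac{1}{12} \cdot 9 \cdot 12832} = \sqrt{1071 + \frac{3}{4} \cdot 12832} = \sqrt{1071 + 9624} = \sqrt{10695}$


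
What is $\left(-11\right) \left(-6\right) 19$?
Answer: $1254$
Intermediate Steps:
$\left(-11\right) \left(-6\right) 19 = 66 \cdot 19 = 1254$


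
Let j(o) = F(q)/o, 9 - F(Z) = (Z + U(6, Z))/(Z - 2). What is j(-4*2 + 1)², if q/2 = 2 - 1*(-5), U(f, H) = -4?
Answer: 49/36 ≈ 1.3611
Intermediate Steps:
q = 14 (q = 2*(2 - 1*(-5)) = 2*(2 + 5) = 2*7 = 14)
F(Z) = 9 - (-4 + Z)/(-2 + Z) (F(Z) = 9 - (Z - 4)/(Z - 2) = 9 - (-4 + Z)/(-2 + Z))
j(o) = 49/(6*o) (j(o) = (2*(-7 + 4*14)/(-2 + 14))/o = (2*(-7 + 56)/12)/o = (2*(1/12)*49)/o = 49/(6*o))
j(-4*2 + 1)² = (49/(6*(-4*2 + 1)))² = (49/(6*(-8 + 1)))² = ((49/6)/(-7))² = ((49/6)*(-⅐))² = (-7/6)² = 49/36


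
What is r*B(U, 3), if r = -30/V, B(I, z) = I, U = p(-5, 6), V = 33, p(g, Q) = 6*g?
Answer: 300/11 ≈ 27.273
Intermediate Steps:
U = -30 (U = 6*(-5) = -30)
r = -10/11 (r = -30/33 = -30*1/33 = -10/11 ≈ -0.90909)
r*B(U, 3) = -10/11*(-30) = 300/11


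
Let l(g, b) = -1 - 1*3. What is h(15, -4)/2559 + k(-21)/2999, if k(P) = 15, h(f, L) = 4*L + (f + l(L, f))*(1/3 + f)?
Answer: 1488697/23023323 ≈ 0.064660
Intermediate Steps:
l(g, b) = -4 (l(g, b) = -1 - 3 = -4)
h(f, L) = 4*L + (-4 + f)*(1/3 + f) (h(f, L) = 4*L + (f - 4)*(1/3 + f) = 4*L + (-4 + f)*(1/3 + f))
h(15, -4)/2559 + k(-21)/2999 = (-4/3 + 15**2 + 4*(-4) - 11/3*15)/2559 + 15/2999 = (-4/3 + 225 - 16 - 55)*(1/2559) + 15*(1/2999) = (458/3)*(1/2559) + 15/2999 = 458/7677 + 15/2999 = 1488697/23023323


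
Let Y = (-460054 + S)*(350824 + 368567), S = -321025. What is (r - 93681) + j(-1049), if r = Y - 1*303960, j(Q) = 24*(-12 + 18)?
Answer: -561901600386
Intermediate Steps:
j(Q) = 144 (j(Q) = 24*6 = 144)
Y = -561901202889 (Y = (-460054 - 321025)*(350824 + 368567) = -781079*719391 = -561901202889)
r = -561901506849 (r = -561901202889 - 1*303960 = -561901202889 - 303960 = -561901506849)
(r - 93681) + j(-1049) = (-561901506849 - 93681) + 144 = -561901600530 + 144 = -561901600386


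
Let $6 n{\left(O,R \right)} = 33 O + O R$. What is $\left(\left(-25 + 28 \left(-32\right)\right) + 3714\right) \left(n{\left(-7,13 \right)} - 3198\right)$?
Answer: $-9081905$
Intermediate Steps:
$n{\left(O,R \right)} = \frac{11 O}{2} + \frac{O R}{6}$ ($n{\left(O,R \right)} = \frac{33 O + O R}{6} = \frac{11 O}{2} + \frac{O R}{6}$)
$\left(\left(-25 + 28 \left(-32\right)\right) + 3714\right) \left(n{\left(-7,13 \right)} - 3198\right) = \left(\left(-25 + 28 \left(-32\right)\right) + 3714\right) \left(\frac{1}{6} \left(-7\right) \left(33 + 13\right) - 3198\right) = \left(\left(-25 - 896\right) + 3714\right) \left(\frac{1}{6} \left(-7\right) 46 - 3198\right) = \left(-921 + 3714\right) \left(- \frac{161}{3} - 3198\right) = 2793 \left(- \frac{9755}{3}\right) = -9081905$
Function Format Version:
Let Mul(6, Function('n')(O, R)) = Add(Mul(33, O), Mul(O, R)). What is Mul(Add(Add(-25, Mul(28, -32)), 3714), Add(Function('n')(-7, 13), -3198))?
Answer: -9081905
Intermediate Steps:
Function('n')(O, R) = Add(Mul(Rational(11, 2), O), Mul(Rational(1, 6), O, R)) (Function('n')(O, R) = Mul(Rational(1, 6), Add(Mul(33, O), Mul(O, R))) = Add(Mul(Rational(11, 2), O), Mul(Rational(1, 6), O, R)))
Mul(Add(Add(-25, Mul(28, -32)), 3714), Add(Function('n')(-7, 13), -3198)) = Mul(Add(Add(-25, Mul(28, -32)), 3714), Add(Mul(Rational(1, 6), -7, Add(33, 13)), -3198)) = Mul(Add(Add(-25, -896), 3714), Add(Mul(Rational(1, 6), -7, 46), -3198)) = Mul(Add(-921, 3714), Add(Rational(-161, 3), -3198)) = Mul(2793, Rational(-9755, 3)) = -9081905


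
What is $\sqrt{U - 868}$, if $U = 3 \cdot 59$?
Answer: $i \sqrt{691} \approx 26.287 i$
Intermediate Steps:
$U = 177$
$\sqrt{U - 868} = \sqrt{177 - 868} = \sqrt{-691} = i \sqrt{691}$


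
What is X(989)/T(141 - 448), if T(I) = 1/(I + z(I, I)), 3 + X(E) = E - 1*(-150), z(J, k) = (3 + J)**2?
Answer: 104635824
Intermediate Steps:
X(E) = 147 + E (X(E) = -3 + (E - 1*(-150)) = -3 + (E + 150) = -3 + (150 + E) = 147 + E)
T(I) = 1/(I + (3 + I)**2)
X(989)/T(141 - 448) = (147 + 989)/(1/((141 - 448) + (3 + (141 - 448))**2)) = 1136/(1/(-307 + (3 - 307)**2)) = 1136/(1/(-307 + (-304)**2)) = 1136/(1/(-307 + 92416)) = 1136/(1/92109) = 1136*92109 = 104635824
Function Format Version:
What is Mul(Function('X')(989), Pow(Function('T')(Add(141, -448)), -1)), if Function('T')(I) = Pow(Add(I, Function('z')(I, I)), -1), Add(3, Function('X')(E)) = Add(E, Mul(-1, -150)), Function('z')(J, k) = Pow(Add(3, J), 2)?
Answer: 104635824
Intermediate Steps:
Function('X')(E) = Add(147, E) (Function('X')(E) = Add(-3, Add(E, Mul(-1, -150))) = Add(-3, Add(E, 150)) = Add(-3, Add(150, E)) = Add(147, E))
Function('T')(I) = Pow(Add(I, Pow(Add(3, I), 2)), -1)
Mul(Function('X')(989), Pow(Function('T')(Add(141, -448)), -1)) = Mul(Add(147, 989), Pow(Pow(Add(Add(141, -448), Pow(Add(3, Add(141, -448)), 2)), -1), -1)) = Mul(1136, Pow(Pow(Add(-307, Pow(Add(3, -307), 2)), -1), -1)) = Mul(1136, Pow(Pow(Add(-307, Pow(-304, 2)), -1), -1)) = Mul(1136, Pow(Pow(Add(-307, 92416), -1), -1)) = Mul(1136, Pow(Pow(92109, -1), -1)) = Mul(1136, Pow(Rational(1, 92109), -1)) = Mul(1136, 92109) = 104635824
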